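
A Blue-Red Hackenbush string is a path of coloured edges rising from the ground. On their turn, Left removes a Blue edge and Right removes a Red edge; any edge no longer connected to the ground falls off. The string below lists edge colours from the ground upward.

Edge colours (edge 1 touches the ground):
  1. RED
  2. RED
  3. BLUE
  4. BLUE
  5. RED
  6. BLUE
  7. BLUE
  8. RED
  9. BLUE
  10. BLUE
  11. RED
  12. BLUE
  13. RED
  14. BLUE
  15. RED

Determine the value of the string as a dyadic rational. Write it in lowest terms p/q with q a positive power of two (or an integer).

-10539/8192

edge 1 of 15 (RED): { · | 0 } — -1
edge 2 of 15 (RED): { · | -1, 0 } — -2
edge 3 of 15 (BLUE): { -2 | -1, 0 } — -3/2
edge 4 of 15 (BLUE): { -2, -3/2 | -1, 0 } — -5/4
edge 5 of 15 (RED): { -2, -3/2 | -5/4, -1, 0 } — -11/8
edge 6 of 15 (BLUE): { -2, -3/2, -11/8 | -5/4, -1, 0 } — -21/16
edge 7 of 15 (BLUE): { -2, -3/2, -11/8, -21/16 | -5/4, -1, 0 } — -41/32
edge 8 of 15 (RED): { -2, -3/2, -11/8, -21/16 | -41/32, -5/4, -1, 0 } — -83/64
edge 9 of 15 (BLUE): { -2, -3/2, -11/8, -21/16, -83/64 | -41/32, -5/4, -1, 0 } — -165/128
edge 10 of 15 (BLUE): { -2, -3/2, -11/8, -21/16, -83/64, -165/128 | -41/32, -5/4, -1, 0 } — -329/256
edge 11 of 15 (RED): { -2, -3/2, -11/8, -21/16, -83/64, -165/128 | -329/256, -41/32, -5/4, -1, 0 } — -659/512
edge 12 of 15 (BLUE): { -2, -3/2, -11/8, -21/16, -83/64, -165/128, -659/512 | -329/256, -41/32, -5/4, -1, 0 } — -1317/1024
edge 13 of 15 (RED): { -2, -3/2, -11/8, -21/16, -83/64, -165/128, -659/512 | -1317/1024, -329/256, -41/32, -5/4, -1, 0 } — -2635/2048
edge 14 of 15 (BLUE): { -2, -3/2, -11/8, -21/16, -83/64, -165/128, -659/512, -2635/2048 | -1317/1024, -329/256, -41/32, -5/4, -1, 0 } — -5269/4096
edge 15 of 15 (RED): { -2, -3/2, -11/8, -21/16, -83/64, -165/128, -659/512, -2635/2048 | -5269/4096, -1317/1024, -329/256, -41/32, -5/4, -1, 0 } — -10539/8192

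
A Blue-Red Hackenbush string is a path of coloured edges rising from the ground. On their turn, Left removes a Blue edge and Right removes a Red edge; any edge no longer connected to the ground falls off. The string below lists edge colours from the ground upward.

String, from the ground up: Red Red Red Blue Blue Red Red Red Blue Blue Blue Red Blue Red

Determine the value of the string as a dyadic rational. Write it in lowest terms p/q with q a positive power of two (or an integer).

-5003/2048

Build g(s[:k]) for k = 1..14, string s = Red Red Red Blue Blue Red Red Red Blue Blue Blue Red Blue Red.
g(R) = { ∅ | 0 } = -1
g(RR) = { ∅ | -1 0 } = -2
g(RRR) = { ∅ | -2 -1 0 } = -3
g(RRRB) = { -3 | -2 -1 0 } = -5/2
g(RRRBB) = { -3 -5/2 | -2 -1 0 } = -9/4
g(RRRBBR) = { -3 -5/2 | -9/4 -2 -1 0 } = -19/8
g(RRRBBRR) = { -3 -5/2 | -19/8 -9/4 -2 -1 0 } = -39/16
g(RRRBBRRR) = { -3 -5/2 | -39/16 -19/8 -9/4 -2 -1 0 } = -79/32
g(RRRBBRRRB) = { -3 -5/2 -79/32 | -39/16 -19/8 -9/4 -2 -1 0 } = -157/64
g(RRRBBRRRBB) = { -3 -5/2 -79/32 -157/64 | -39/16 -19/8 -9/4 -2 -1 0 } = -313/128
g(RRRBBRRRBBB) = { -3 -5/2 -79/32 -157/64 -313/128 | -39/16 -19/8 -9/4 -2 -1 0 } = -625/256
g(RRRBBRRRBBBR) = { -3 -5/2 -79/32 -157/64 -313/128 | -625/256 -39/16 -19/8 -9/4 -2 -1 0 } = -1251/512
g(RRRBBRRRBBBRB) = { -3 -5/2 -79/32 -157/64 -313/128 -1251/512 | -625/256 -39/16 -19/8 -9/4 -2 -1 0 } = -2501/1024
g(RRRBBRRRBBBRBR) = { -3 -5/2 -79/32 -157/64 -313/128 -1251/512 | -2501/1024 -625/256 -39/16 -19/8 -9/4 -2 -1 0 } = -5003/2048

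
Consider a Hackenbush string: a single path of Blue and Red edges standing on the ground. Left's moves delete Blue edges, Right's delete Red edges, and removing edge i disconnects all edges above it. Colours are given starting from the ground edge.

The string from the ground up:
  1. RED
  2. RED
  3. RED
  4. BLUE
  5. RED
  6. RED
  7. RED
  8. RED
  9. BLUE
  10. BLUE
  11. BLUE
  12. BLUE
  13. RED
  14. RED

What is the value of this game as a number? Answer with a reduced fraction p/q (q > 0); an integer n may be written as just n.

-6023/2048

1 of 14 · R · max L −∞ · min R 0 => -1
2 of 14 · RR · max L −∞ · min R -1 => -2
3 of 14 · RRR · max L −∞ · min R -2 => -3
4 of 14 · RRRB · max L -3 · min R -2 => -5/2
5 of 14 · RRRBR · max L -3 · min R -5/2 => -11/4
6 of 14 · RRRBRR · max L -3 · min R -11/4 => -23/8
7 of 14 · RRRBRRR · max L -3 · min R -23/8 => -47/16
8 of 14 · RRRBRRRR · max L -3 · min R -47/16 => -95/32
9 of 14 · RRRBRRRRB · max L -95/32 · min R -47/16 => -189/64
10 of 14 · RRRBRRRRBB · max L -189/64 · min R -47/16 => -377/128
11 of 14 · RRRBRRRRBBB · max L -377/128 · min R -47/16 => -753/256
12 of 14 · RRRBRRRRBBBB · max L -753/256 · min R -47/16 => -1505/512
13 of 14 · RRRBRRRRBBBBR · max L -753/256 · min R -1505/512 => -3011/1024
14 of 14 · RRRBRRRRBBBBRR · max L -753/256 · min R -3011/1024 => -6023/2048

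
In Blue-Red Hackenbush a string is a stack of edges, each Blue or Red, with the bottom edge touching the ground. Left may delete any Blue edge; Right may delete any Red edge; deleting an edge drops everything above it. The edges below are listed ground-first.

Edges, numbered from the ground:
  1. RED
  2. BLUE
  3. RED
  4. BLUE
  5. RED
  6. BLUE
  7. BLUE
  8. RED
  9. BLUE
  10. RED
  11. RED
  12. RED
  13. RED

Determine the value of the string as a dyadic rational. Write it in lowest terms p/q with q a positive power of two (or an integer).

-2655/4096

edge 1 of 13 (RED): { (no moves) | 0 } gives -1
edge 2 of 13 (BLUE): { -1 | 0 } gives -1/2
edge 3 of 13 (RED): { -1 | -1/2 0 } gives -3/4
edge 4 of 13 (BLUE): { -1 -3/4 | -1/2 0 } gives -5/8
edge 5 of 13 (RED): { -1 -3/4 | -5/8 -1/2 0 } gives -11/16
edge 6 of 13 (BLUE): { -1 -3/4 -11/16 | -5/8 -1/2 0 } gives -21/32
edge 7 of 13 (BLUE): { -1 -3/4 -11/16 -21/32 | -5/8 -1/2 0 } gives -41/64
edge 8 of 13 (RED): { -1 -3/4 -11/16 -21/32 | -41/64 -5/8 -1/2 0 } gives -83/128
edge 9 of 13 (BLUE): { -1 -3/4 -11/16 -21/32 -83/128 | -41/64 -5/8 -1/2 0 } gives -165/256
edge 10 of 13 (RED): { -1 -3/4 -11/16 -21/32 -83/128 | -165/256 -41/64 -5/8 -1/2 0 } gives -331/512
edge 11 of 13 (RED): { -1 -3/4 -11/16 -21/32 -83/128 | -331/512 -165/256 -41/64 -5/8 -1/2 0 } gives -663/1024
edge 12 of 13 (RED): { -1 -3/4 -11/16 -21/32 -83/128 | -663/1024 -331/512 -165/256 -41/64 -5/8 -1/2 0 } gives -1327/2048
edge 13 of 13 (RED): { -1 -3/4 -11/16 -21/32 -83/128 | -1327/2048 -663/1024 -331/512 -165/256 -41/64 -5/8 -1/2 0 } gives -2655/4096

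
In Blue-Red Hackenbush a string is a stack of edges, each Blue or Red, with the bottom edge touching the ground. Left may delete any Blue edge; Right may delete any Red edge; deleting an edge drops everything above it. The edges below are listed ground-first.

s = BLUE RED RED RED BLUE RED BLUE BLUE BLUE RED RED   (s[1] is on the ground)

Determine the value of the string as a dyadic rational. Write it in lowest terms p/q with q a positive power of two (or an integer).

edge 1 of 11 (BLUE): { 0 | ∅ } gives 1
edge 2 of 11 (RED): { 0 | 1 } gives 1/2
edge 3 of 11 (RED): { 0 | 1/2 1 } gives 1/4
edge 4 of 11 (RED): { 0 | 1/4 1/2 1 } gives 1/8
edge 5 of 11 (BLUE): { 0 1/8 | 1/4 1/2 1 } gives 3/16
edge 6 of 11 (RED): { 0 1/8 | 3/16 1/4 1/2 1 } gives 5/32
edge 7 of 11 (BLUE): { 0 1/8 5/32 | 3/16 1/4 1/2 1 } gives 11/64
edge 8 of 11 (BLUE): { 0 1/8 5/32 11/64 | 3/16 1/4 1/2 1 } gives 23/128
edge 9 of 11 (BLUE): { 0 1/8 5/32 11/64 23/128 | 3/16 1/4 1/2 1 } gives 47/256
edge 10 of 11 (RED): { 0 1/8 5/32 11/64 23/128 | 47/256 3/16 1/4 1/2 1 } gives 93/512
edge 11 of 11 (RED): { 0 1/8 5/32 11/64 23/128 | 93/512 47/256 3/16 1/4 1/2 1 } gives 185/1024

185/1024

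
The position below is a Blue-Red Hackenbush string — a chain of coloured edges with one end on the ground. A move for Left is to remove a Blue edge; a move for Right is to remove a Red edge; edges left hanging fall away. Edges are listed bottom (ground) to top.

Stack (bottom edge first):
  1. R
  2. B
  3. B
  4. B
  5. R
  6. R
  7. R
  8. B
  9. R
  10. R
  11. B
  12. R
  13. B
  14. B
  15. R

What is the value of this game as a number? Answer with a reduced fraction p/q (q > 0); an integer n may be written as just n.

-3795/16384

step 1: add R to get R; options L={  } R={ 0 } ⇒ -1
step 2: add B to get RB; options L={ -1 } R={ 0 } ⇒ -1/2
step 3: add B to get RBB; options L={ -1, -1/2 } R={ 0 } ⇒ -1/4
step 4: add B to get RBBB; options L={ -1, -1/2, -1/4 } R={ 0 } ⇒ -1/8
step 5: add R to get RBBBR; options L={ -1, -1/2, -1/4 } R={ -1/8, 0 } ⇒ -3/16
step 6: add R to get RBBBRR; options L={ -1, -1/2, -1/4 } R={ -3/16, -1/8, 0 } ⇒ -7/32
step 7: add R to get RBBBRRR; options L={ -1, -1/2, -1/4 } R={ -7/32, -3/16, -1/8, 0 } ⇒ -15/64
step 8: add B to get RBBBRRRB; options L={ -1, -1/2, -1/4, -15/64 } R={ -7/32, -3/16, -1/8, 0 } ⇒ -29/128
step 9: add R to get RBBBRRRBR; options L={ -1, -1/2, -1/4, -15/64 } R={ -29/128, -7/32, -3/16, -1/8, 0 } ⇒ -59/256
step 10: add R to get RBBBRRRBRR; options L={ -1, -1/2, -1/4, -15/64 } R={ -59/256, -29/128, -7/32, -3/16, -1/8, 0 } ⇒ -119/512
step 11: add B to get RBBBRRRBRRB; options L={ -1, -1/2, -1/4, -15/64, -119/512 } R={ -59/256, -29/128, -7/32, -3/16, -1/8, 0 } ⇒ -237/1024
step 12: add R to get RBBBRRRBRRBR; options L={ -1, -1/2, -1/4, -15/64, -119/512 } R={ -237/1024, -59/256, -29/128, -7/32, -3/16, -1/8, 0 } ⇒ -475/2048
step 13: add B to get RBBBRRRBRRBRB; options L={ -1, -1/2, -1/4, -15/64, -119/512, -475/2048 } R={ -237/1024, -59/256, -29/128, -7/32, -3/16, -1/8, 0 } ⇒ -949/4096
step 14: add B to get RBBBRRRBRRBRBB; options L={ -1, -1/2, -1/4, -15/64, -119/512, -475/2048, -949/4096 } R={ -237/1024, -59/256, -29/128, -7/32, -3/16, -1/8, 0 } ⇒ -1897/8192
step 15: add R to get RBBBRRRBRRBRBBR; options L={ -1, -1/2, -1/4, -15/64, -119/512, -475/2048, -949/4096 } R={ -1897/8192, -237/1024, -59/256, -29/128, -7/32, -3/16, -1/8, 0 } ⇒ -3795/16384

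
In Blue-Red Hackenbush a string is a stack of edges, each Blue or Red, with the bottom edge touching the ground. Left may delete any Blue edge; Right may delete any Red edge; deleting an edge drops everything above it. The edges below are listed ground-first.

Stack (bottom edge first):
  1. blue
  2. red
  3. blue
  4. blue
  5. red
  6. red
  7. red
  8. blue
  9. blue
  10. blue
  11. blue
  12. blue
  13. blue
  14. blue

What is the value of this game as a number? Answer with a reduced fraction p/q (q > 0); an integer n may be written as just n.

edge 1 of 14 (blue): { 0 | none } ⇒ 1
edge 2 of 14 (red): { 0 | 1 } ⇒ 1/2
edge 3 of 14 (blue): { 0,1/2 | 1 } ⇒ 3/4
edge 4 of 14 (blue): { 0,1/2,3/4 | 1 } ⇒ 7/8
edge 5 of 14 (red): { 0,1/2,3/4 | 7/8,1 } ⇒ 13/16
edge 6 of 14 (red): { 0,1/2,3/4 | 13/16,7/8,1 } ⇒ 25/32
edge 7 of 14 (red): { 0,1/2,3/4 | 25/32,13/16,7/8,1 } ⇒ 49/64
edge 8 of 14 (blue): { 0,1/2,3/4,49/64 | 25/32,13/16,7/8,1 } ⇒ 99/128
edge 9 of 14 (blue): { 0,1/2,3/4,49/64,99/128 | 25/32,13/16,7/8,1 } ⇒ 199/256
edge 10 of 14 (blue): { 0,1/2,3/4,49/64,99/128,199/256 | 25/32,13/16,7/8,1 } ⇒ 399/512
edge 11 of 14 (blue): { 0,1/2,3/4,49/64,99/128,199/256,399/512 | 25/32,13/16,7/8,1 } ⇒ 799/1024
edge 12 of 14 (blue): { 0,1/2,3/4,49/64,99/128,199/256,399/512,799/1024 | 25/32,13/16,7/8,1 } ⇒ 1599/2048
edge 13 of 14 (blue): { 0,1/2,3/4,49/64,99/128,199/256,399/512,799/1024,1599/2048 | 25/32,13/16,7/8,1 } ⇒ 3199/4096
edge 14 of 14 (blue): { 0,1/2,3/4,49/64,99/128,199/256,399/512,799/1024,1599/2048,3199/4096 | 25/32,13/16,7/8,1 } ⇒ 6399/8192

6399/8192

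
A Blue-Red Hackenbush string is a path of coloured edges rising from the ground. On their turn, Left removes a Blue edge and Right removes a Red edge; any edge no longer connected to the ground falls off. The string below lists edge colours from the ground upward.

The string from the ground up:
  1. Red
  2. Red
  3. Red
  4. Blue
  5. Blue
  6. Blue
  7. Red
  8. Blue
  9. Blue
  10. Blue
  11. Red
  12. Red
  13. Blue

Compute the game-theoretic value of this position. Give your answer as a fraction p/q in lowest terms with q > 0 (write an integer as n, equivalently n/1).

-2189/1024

R: Left {  }, Right { 0 } — simplest -1
RR: Left {  }, Right { -1; 0 } — simplest -2
RRR: Left {  }, Right { -2; -1; 0 } — simplest -3
RRRB: Left { -3 }, Right { -2; -1; 0 } — simplest -5/2
RRRBB: Left { -3; -5/2 }, Right { -2; -1; 0 } — simplest -9/4
RRRBBB: Left { -3; -5/2; -9/4 }, Right { -2; -1; 0 } — simplest -17/8
RRRBBBR: Left { -3; -5/2; -9/4 }, Right { -17/8; -2; -1; 0 } — simplest -35/16
RRRBBBRB: Left { -3; -5/2; -9/4; -35/16 }, Right { -17/8; -2; -1; 0 } — simplest -69/32
RRRBBBRBB: Left { -3; -5/2; -9/4; -35/16; -69/32 }, Right { -17/8; -2; -1; 0 } — simplest -137/64
RRRBBBRBBB: Left { -3; -5/2; -9/4; -35/16; -69/32; -137/64 }, Right { -17/8; -2; -1; 0 } — simplest -273/128
RRRBBBRBBBR: Left { -3; -5/2; -9/4; -35/16; -69/32; -137/64 }, Right { -273/128; -17/8; -2; -1; 0 } — simplest -547/256
RRRBBBRBBBRR: Left { -3; -5/2; -9/4; -35/16; -69/32; -137/64 }, Right { -547/256; -273/128; -17/8; -2; -1; 0 } — simplest -1095/512
RRRBBBRBBBRRB: Left { -3; -5/2; -9/4; -35/16; -69/32; -137/64; -1095/512 }, Right { -547/256; -273/128; -17/8; -2; -1; 0 } — simplest -2189/1024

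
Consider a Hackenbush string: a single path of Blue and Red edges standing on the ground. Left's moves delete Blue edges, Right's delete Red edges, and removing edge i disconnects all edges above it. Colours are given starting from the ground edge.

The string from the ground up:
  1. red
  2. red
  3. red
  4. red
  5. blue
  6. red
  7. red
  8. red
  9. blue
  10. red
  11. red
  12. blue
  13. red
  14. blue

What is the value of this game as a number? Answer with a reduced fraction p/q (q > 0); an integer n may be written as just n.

edge 1 of 14 (red): { · | 0 } -> -1
edge 2 of 14 (red): { · | -1 0 } -> -2
edge 3 of 14 (red): { · | -2 -1 0 } -> -3
edge 4 of 14 (red): { · | -3 -2 -1 0 } -> -4
edge 5 of 14 (blue): { -4 | -3 -2 -1 0 } -> -7/2
edge 6 of 14 (red): { -4 | -7/2 -3 -2 -1 0 } -> -15/4
edge 7 of 14 (red): { -4 | -15/4 -7/2 -3 -2 -1 0 } -> -31/8
edge 8 of 14 (red): { -4 | -31/8 -15/4 -7/2 -3 -2 -1 0 } -> -63/16
edge 9 of 14 (blue): { -4 -63/16 | -31/8 -15/4 -7/2 -3 -2 -1 0 } -> -125/32
edge 10 of 14 (red): { -4 -63/16 | -125/32 -31/8 -15/4 -7/2 -3 -2 -1 0 } -> -251/64
edge 11 of 14 (red): { -4 -63/16 | -251/64 -125/32 -31/8 -15/4 -7/2 -3 -2 -1 0 } -> -503/128
edge 12 of 14 (blue): { -4 -63/16 -503/128 | -251/64 -125/32 -31/8 -15/4 -7/2 -3 -2 -1 0 } -> -1005/256
edge 13 of 14 (red): { -4 -63/16 -503/128 | -1005/256 -251/64 -125/32 -31/8 -15/4 -7/2 -3 -2 -1 0 } -> -2011/512
edge 14 of 14 (blue): { -4 -63/16 -503/128 -2011/512 | -1005/256 -251/64 -125/32 -31/8 -15/4 -7/2 -3 -2 -1 0 } -> -4021/1024

-4021/1024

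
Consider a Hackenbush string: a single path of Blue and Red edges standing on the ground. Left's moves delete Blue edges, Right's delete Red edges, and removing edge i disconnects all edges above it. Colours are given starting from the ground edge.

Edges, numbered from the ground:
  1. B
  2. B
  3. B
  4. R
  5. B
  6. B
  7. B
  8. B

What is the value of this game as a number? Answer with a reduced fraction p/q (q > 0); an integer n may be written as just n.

95/32

Prefix values for B B B R B B B B via {L|R} + simplicity:
step 1: add B to get B; options L={ 0 } R={ (no moves) } = 1
step 2: add B to get BB; options L={ 0 1 } R={ (no moves) } = 2
step 3: add B to get BBB; options L={ 0 1 2 } R={ (no moves) } = 3
step 4: add R to get BBBR; options L={ 0 1 2 } R={ 3 } = 5/2
step 5: add B to get BBBRB; options L={ 0 1 2 5/2 } R={ 3 } = 11/4
step 6: add B to get BBBRBB; options L={ 0 1 2 5/2 11/4 } R={ 3 } = 23/8
step 7: add B to get BBBRBBB; options L={ 0 1 2 5/2 11/4 23/8 } R={ 3 } = 47/16
step 8: add B to get BBBRBBBB; options L={ 0 1 2 5/2 11/4 23/8 47/16 } R={ 3 } = 95/32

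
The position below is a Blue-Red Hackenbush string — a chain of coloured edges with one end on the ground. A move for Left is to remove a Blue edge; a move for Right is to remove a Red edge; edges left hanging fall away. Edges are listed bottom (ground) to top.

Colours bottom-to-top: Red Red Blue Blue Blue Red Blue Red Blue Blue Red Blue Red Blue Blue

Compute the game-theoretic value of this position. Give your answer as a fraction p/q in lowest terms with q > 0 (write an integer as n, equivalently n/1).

edge 1 of 15 (Red): { (no moves) | 0 } gives -1
edge 2 of 15 (Red): { (no moves) | -1; 0 } gives -2
edge 3 of 15 (Blue): { -2 | -1; 0 } gives -3/2
edge 4 of 15 (Blue): { -2; -3/2 | -1; 0 } gives -5/4
edge 5 of 15 (Blue): { -2; -3/2; -5/4 | -1; 0 } gives -9/8
edge 6 of 15 (Red): { -2; -3/2; -5/4 | -9/8; -1; 0 } gives -19/16
edge 7 of 15 (Blue): { -2; -3/2; -5/4; -19/16 | -9/8; -1; 0 } gives -37/32
edge 8 of 15 (Red): { -2; -3/2; -5/4; -19/16 | -37/32; -9/8; -1; 0 } gives -75/64
edge 9 of 15 (Blue): { -2; -3/2; -5/4; -19/16; -75/64 | -37/32; -9/8; -1; 0 } gives -149/128
edge 10 of 15 (Blue): { -2; -3/2; -5/4; -19/16; -75/64; -149/128 | -37/32; -9/8; -1; 0 } gives -297/256
edge 11 of 15 (Red): { -2; -3/2; -5/4; -19/16; -75/64; -149/128 | -297/256; -37/32; -9/8; -1; 0 } gives -595/512
edge 12 of 15 (Blue): { -2; -3/2; -5/4; -19/16; -75/64; -149/128; -595/512 | -297/256; -37/32; -9/8; -1; 0 } gives -1189/1024
edge 13 of 15 (Red): { -2; -3/2; -5/4; -19/16; -75/64; -149/128; -595/512 | -1189/1024; -297/256; -37/32; -9/8; -1; 0 } gives -2379/2048
edge 14 of 15 (Blue): { -2; -3/2; -5/4; -19/16; -75/64; -149/128; -595/512; -2379/2048 | -1189/1024; -297/256; -37/32; -9/8; -1; 0 } gives -4757/4096
edge 15 of 15 (Blue): { -2; -3/2; -5/4; -19/16; -75/64; -149/128; -595/512; -2379/2048; -4757/4096 | -1189/1024; -297/256; -37/32; -9/8; -1; 0 } gives -9513/8192

-9513/8192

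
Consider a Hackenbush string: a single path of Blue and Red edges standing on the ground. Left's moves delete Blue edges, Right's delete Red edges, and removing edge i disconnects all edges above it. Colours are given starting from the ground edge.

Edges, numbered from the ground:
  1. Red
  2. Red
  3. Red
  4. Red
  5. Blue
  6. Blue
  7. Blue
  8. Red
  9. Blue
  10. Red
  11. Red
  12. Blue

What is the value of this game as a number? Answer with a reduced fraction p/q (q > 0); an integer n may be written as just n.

step 1: add Red to get R; options L={ none } R={ 0 } = -1
step 2: add Red to get RR; options L={ none } R={ -1; 0 } = -2
step 3: add Red to get RRR; options L={ none } R={ -2; -1; 0 } = -3
step 4: add Red to get RRRR; options L={ none } R={ -3; -2; -1; 0 } = -4
step 5: add Blue to get RRRRB; options L={ -4 } R={ -3; -2; -1; 0 } = -7/2
step 6: add Blue to get RRRRBB; options L={ -4; -7/2 } R={ -3; -2; -1; 0 } = -13/4
step 7: add Blue to get RRRRBBB; options L={ -4; -7/2; -13/4 } R={ -3; -2; -1; 0 } = -25/8
step 8: add Red to get RRRRBBBR; options L={ -4; -7/2; -13/4 } R={ -25/8; -3; -2; -1; 0 } = -51/16
step 9: add Blue to get RRRRBBBRB; options L={ -4; -7/2; -13/4; -51/16 } R={ -25/8; -3; -2; -1; 0 } = -101/32
step 10: add Red to get RRRRBBBRBR; options L={ -4; -7/2; -13/4; -51/16 } R={ -101/32; -25/8; -3; -2; -1; 0 } = -203/64
step 11: add Red to get RRRRBBBRBRR; options L={ -4; -7/2; -13/4; -51/16 } R={ -203/64; -101/32; -25/8; -3; -2; -1; 0 } = -407/128
step 12: add Blue to get RRRRBBBRBRRB; options L={ -4; -7/2; -13/4; -51/16; -407/128 } R={ -203/64; -101/32; -25/8; -3; -2; -1; 0 } = -813/256

-813/256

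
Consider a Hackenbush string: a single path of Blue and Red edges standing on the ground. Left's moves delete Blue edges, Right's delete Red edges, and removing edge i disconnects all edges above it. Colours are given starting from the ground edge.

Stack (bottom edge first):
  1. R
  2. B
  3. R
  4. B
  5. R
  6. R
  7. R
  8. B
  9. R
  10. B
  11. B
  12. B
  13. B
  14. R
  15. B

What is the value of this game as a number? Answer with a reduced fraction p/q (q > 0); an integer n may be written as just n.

-11909/16384

R: Left { none }, Right { 0 } so simplest -1
RB: Left { -1 }, Right { 0 } so simplest -1/2
RBR: Left { -1 }, Right { -1/2 0 } so simplest -3/4
RBRB: Left { -1 -3/4 }, Right { -1/2 0 } so simplest -5/8
RBRBR: Left { -1 -3/4 }, Right { -5/8 -1/2 0 } so simplest -11/16
RBRBRR: Left { -1 -3/4 }, Right { -11/16 -5/8 -1/2 0 } so simplest -23/32
RBRBRRR: Left { -1 -3/4 }, Right { -23/32 -11/16 -5/8 -1/2 0 } so simplest -47/64
RBRBRRRB: Left { -1 -3/4 -47/64 }, Right { -23/32 -11/16 -5/8 -1/2 0 } so simplest -93/128
RBRBRRRBR: Left { -1 -3/4 -47/64 }, Right { -93/128 -23/32 -11/16 -5/8 -1/2 0 } so simplest -187/256
RBRBRRRBRB: Left { -1 -3/4 -47/64 -187/256 }, Right { -93/128 -23/32 -11/16 -5/8 -1/2 0 } so simplest -373/512
RBRBRRRBRBB: Left { -1 -3/4 -47/64 -187/256 -373/512 }, Right { -93/128 -23/32 -11/16 -5/8 -1/2 0 } so simplest -745/1024
RBRBRRRBRBBB: Left { -1 -3/4 -47/64 -187/256 -373/512 -745/1024 }, Right { -93/128 -23/32 -11/16 -5/8 -1/2 0 } so simplest -1489/2048
RBRBRRRBRBBBB: Left { -1 -3/4 -47/64 -187/256 -373/512 -745/1024 -1489/2048 }, Right { -93/128 -23/32 -11/16 -5/8 -1/2 0 } so simplest -2977/4096
RBRBRRRBRBBBBR: Left { -1 -3/4 -47/64 -187/256 -373/512 -745/1024 -1489/2048 }, Right { -2977/4096 -93/128 -23/32 -11/16 -5/8 -1/2 0 } so simplest -5955/8192
RBRBRRRBRBBBBRB: Left { -1 -3/4 -47/64 -187/256 -373/512 -745/1024 -1489/2048 -5955/8192 }, Right { -2977/4096 -93/128 -23/32 -11/16 -5/8 -1/2 0 } so simplest -11909/16384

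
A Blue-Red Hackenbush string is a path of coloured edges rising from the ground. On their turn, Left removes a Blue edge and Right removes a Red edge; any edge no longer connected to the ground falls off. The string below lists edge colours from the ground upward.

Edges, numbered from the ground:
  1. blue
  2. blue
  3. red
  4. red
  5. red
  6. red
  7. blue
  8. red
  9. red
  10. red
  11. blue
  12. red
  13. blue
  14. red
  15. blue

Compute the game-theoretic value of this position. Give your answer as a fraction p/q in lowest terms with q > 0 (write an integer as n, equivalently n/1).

val_1 [b]  L=[0]  R=[(no moves)]  ⇒ 1
val_2 [bb]  L=[0, 1]  R=[(no moves)]  ⇒ 2
val_3 [bbr]  L=[0, 1]  R=[2]  ⇒ 3/2
val_4 [bbrr]  L=[0, 1]  R=[3/2, 2]  ⇒ 5/4
val_5 [bbrrr]  L=[0, 1]  R=[5/4, 3/2, 2]  ⇒ 9/8
val_6 [bbrrrr]  L=[0, 1]  R=[9/8, 5/4, 3/2, 2]  ⇒ 17/16
val_7 [bbrrrrb]  L=[0, 1, 17/16]  R=[9/8, 5/4, 3/2, 2]  ⇒ 35/32
val_8 [bbrrrrbr]  L=[0, 1, 17/16]  R=[35/32, 9/8, 5/4, 3/2, 2]  ⇒ 69/64
val_9 [bbrrrrbrr]  L=[0, 1, 17/16]  R=[69/64, 35/32, 9/8, 5/4, 3/2, 2]  ⇒ 137/128
val_10 [bbrrrrbrrr]  L=[0, 1, 17/16]  R=[137/128, 69/64, 35/32, 9/8, 5/4, 3/2, 2]  ⇒ 273/256
val_11 [bbrrrrbrrrb]  L=[0, 1, 17/16, 273/256]  R=[137/128, 69/64, 35/32, 9/8, 5/4, 3/2, 2]  ⇒ 547/512
val_12 [bbrrrrbrrrbr]  L=[0, 1, 17/16, 273/256]  R=[547/512, 137/128, 69/64, 35/32, 9/8, 5/4, 3/2, 2]  ⇒ 1093/1024
val_13 [bbrrrrbrrrbrb]  L=[0, 1, 17/16, 273/256, 1093/1024]  R=[547/512, 137/128, 69/64, 35/32, 9/8, 5/4, 3/2, 2]  ⇒ 2187/2048
val_14 [bbrrrrbrrrbrbr]  L=[0, 1, 17/16, 273/256, 1093/1024]  R=[2187/2048, 547/512, 137/128, 69/64, 35/32, 9/8, 5/4, 3/2, 2]  ⇒ 4373/4096
val_15 [bbrrrrbrrrbrbrb]  L=[0, 1, 17/16, 273/256, 1093/1024, 4373/4096]  R=[2187/2048, 547/512, 137/128, 69/64, 35/32, 9/8, 5/4, 3/2, 2]  ⇒ 8747/8192

8747/8192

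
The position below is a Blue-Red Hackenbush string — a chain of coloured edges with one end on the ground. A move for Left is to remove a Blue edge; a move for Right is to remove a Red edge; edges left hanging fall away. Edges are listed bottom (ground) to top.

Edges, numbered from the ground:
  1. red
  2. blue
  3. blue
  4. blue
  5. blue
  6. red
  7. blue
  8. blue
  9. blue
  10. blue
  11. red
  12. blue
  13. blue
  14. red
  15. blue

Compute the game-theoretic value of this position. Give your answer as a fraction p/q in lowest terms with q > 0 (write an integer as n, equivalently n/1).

-1061/16384

val(r) = { (no moves) | 0 } = -1
val(rb) = { -1 | 0 } = -1/2
val(rbb) = { -1,-1/2 | 0 } = -1/4
val(rbbb) = { -1,-1/2,-1/4 | 0 } = -1/8
val(rbbbb) = { -1,-1/2,-1/4,-1/8 | 0 } = -1/16
val(rbbbbr) = { -1,-1/2,-1/4,-1/8 | -1/16,0 } = -3/32
val(rbbbbrb) = { -1,-1/2,-1/4,-1/8,-3/32 | -1/16,0 } = -5/64
val(rbbbbrbb) = { -1,-1/2,-1/4,-1/8,-3/32,-5/64 | -1/16,0 } = -9/128
val(rbbbbrbbb) = { -1,-1/2,-1/4,-1/8,-3/32,-5/64,-9/128 | -1/16,0 } = -17/256
val(rbbbbrbbbb) = { -1,-1/2,-1/4,-1/8,-3/32,-5/64,-9/128,-17/256 | -1/16,0 } = -33/512
val(rbbbbrbbbbr) = { -1,-1/2,-1/4,-1/8,-3/32,-5/64,-9/128,-17/256 | -33/512,-1/16,0 } = -67/1024
val(rbbbbrbbbbrb) = { -1,-1/2,-1/4,-1/8,-3/32,-5/64,-9/128,-17/256,-67/1024 | -33/512,-1/16,0 } = -133/2048
val(rbbbbrbbbbrbb) = { -1,-1/2,-1/4,-1/8,-3/32,-5/64,-9/128,-17/256,-67/1024,-133/2048 | -33/512,-1/16,0 } = -265/4096
val(rbbbbrbbbbrbbr) = { -1,-1/2,-1/4,-1/8,-3/32,-5/64,-9/128,-17/256,-67/1024,-133/2048 | -265/4096,-33/512,-1/16,0 } = -531/8192
val(rbbbbrbbbbrbbrb) = { -1,-1/2,-1/4,-1/8,-3/32,-5/64,-9/128,-17/256,-67/1024,-133/2048,-531/8192 | -265/4096,-33/512,-1/16,0 } = -1061/16384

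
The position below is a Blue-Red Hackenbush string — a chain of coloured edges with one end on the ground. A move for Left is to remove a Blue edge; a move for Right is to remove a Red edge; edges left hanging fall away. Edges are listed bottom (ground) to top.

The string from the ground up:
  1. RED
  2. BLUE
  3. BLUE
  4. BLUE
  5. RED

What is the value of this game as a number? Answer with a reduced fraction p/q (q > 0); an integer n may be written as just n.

-3/16

Build v(s[:k]) for k = 1..5, string s = RED BLUE BLUE BLUE RED.
step 1: add RED to get R; options L={ none } R={ 0 } ⇒ -1
step 2: add BLUE to get RB; options L={ -1 } R={ 0 } ⇒ -1/2
step 3: add BLUE to get RBB; options L={ -1 -1/2 } R={ 0 } ⇒ -1/4
step 4: add BLUE to get RBBB; options L={ -1 -1/2 -1/4 } R={ 0 } ⇒ -1/8
step 5: add RED to get RBBBR; options L={ -1 -1/2 -1/4 } R={ -1/8 0 } ⇒ -3/16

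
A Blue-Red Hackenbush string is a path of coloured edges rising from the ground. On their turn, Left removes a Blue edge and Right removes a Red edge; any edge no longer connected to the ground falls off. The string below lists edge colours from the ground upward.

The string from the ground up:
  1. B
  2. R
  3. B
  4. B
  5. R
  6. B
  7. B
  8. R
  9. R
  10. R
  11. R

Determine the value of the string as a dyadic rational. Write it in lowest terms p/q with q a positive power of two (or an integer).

865/1024

v(B) = { 0 | · } ⇒ 1
v(BR) = { 0 | 1 } ⇒ 1/2
v(BRB) = { 0,1/2 | 1 } ⇒ 3/4
v(BRBB) = { 0,1/2,3/4 | 1 } ⇒ 7/8
v(BRBBR) = { 0,1/2,3/4 | 7/8,1 } ⇒ 13/16
v(BRBBRB) = { 0,1/2,3/4,13/16 | 7/8,1 } ⇒ 27/32
v(BRBBRBB) = { 0,1/2,3/4,13/16,27/32 | 7/8,1 } ⇒ 55/64
v(BRBBRBBR) = { 0,1/2,3/4,13/16,27/32 | 55/64,7/8,1 } ⇒ 109/128
v(BRBBRBBRR) = { 0,1/2,3/4,13/16,27/32 | 109/128,55/64,7/8,1 } ⇒ 217/256
v(BRBBRBBRRR) = { 0,1/2,3/4,13/16,27/32 | 217/256,109/128,55/64,7/8,1 } ⇒ 433/512
v(BRBBRBBRRRR) = { 0,1/2,3/4,13/16,27/32 | 433/512,217/256,109/128,55/64,7/8,1 } ⇒ 865/1024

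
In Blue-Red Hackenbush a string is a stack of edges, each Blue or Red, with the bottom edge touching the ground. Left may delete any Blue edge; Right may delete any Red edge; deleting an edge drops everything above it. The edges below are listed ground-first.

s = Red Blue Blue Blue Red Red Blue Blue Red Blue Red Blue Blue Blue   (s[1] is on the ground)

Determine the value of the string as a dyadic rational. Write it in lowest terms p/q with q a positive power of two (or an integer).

-1617/8192

edge 1 of 14 (Red): { (no moves) | 0 } so -1
edge 2 of 14 (Blue): { -1 | 0 } so -1/2
edge 3 of 14 (Blue): { -1; -1/2 | 0 } so -1/4
edge 4 of 14 (Blue): { -1; -1/2; -1/4 | 0 } so -1/8
edge 5 of 14 (Red): { -1; -1/2; -1/4 | -1/8; 0 } so -3/16
edge 6 of 14 (Red): { -1; -1/2; -1/4 | -3/16; -1/8; 0 } so -7/32
edge 7 of 14 (Blue): { -1; -1/2; -1/4; -7/32 | -3/16; -1/8; 0 } so -13/64
edge 8 of 14 (Blue): { -1; -1/2; -1/4; -7/32; -13/64 | -3/16; -1/8; 0 } so -25/128
edge 9 of 14 (Red): { -1; -1/2; -1/4; -7/32; -13/64 | -25/128; -3/16; -1/8; 0 } so -51/256
edge 10 of 14 (Blue): { -1; -1/2; -1/4; -7/32; -13/64; -51/256 | -25/128; -3/16; -1/8; 0 } so -101/512
edge 11 of 14 (Red): { -1; -1/2; -1/4; -7/32; -13/64; -51/256 | -101/512; -25/128; -3/16; -1/8; 0 } so -203/1024
edge 12 of 14 (Blue): { -1; -1/2; -1/4; -7/32; -13/64; -51/256; -203/1024 | -101/512; -25/128; -3/16; -1/8; 0 } so -405/2048
edge 13 of 14 (Blue): { -1; -1/2; -1/4; -7/32; -13/64; -51/256; -203/1024; -405/2048 | -101/512; -25/128; -3/16; -1/8; 0 } so -809/4096
edge 14 of 14 (Blue): { -1; -1/2; -1/4; -7/32; -13/64; -51/256; -203/1024; -405/2048; -809/4096 | -101/512; -25/128; -3/16; -1/8; 0 } so -1617/8192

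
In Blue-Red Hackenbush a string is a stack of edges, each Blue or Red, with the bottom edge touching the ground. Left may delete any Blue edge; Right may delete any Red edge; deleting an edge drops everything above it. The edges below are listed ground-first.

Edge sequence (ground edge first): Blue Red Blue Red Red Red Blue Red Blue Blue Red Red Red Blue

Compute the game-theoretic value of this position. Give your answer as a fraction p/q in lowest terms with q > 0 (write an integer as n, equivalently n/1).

4451/8192

Prefix values for Blue Red Blue Red Red Red Blue Red Blue Blue Red Red Red Blue via {L|R} + simplicity:
edge 1 of 14 (Blue): { 0 | · } ⇒ 1
edge 2 of 14 (Red): { 0 | 1 } ⇒ 1/2
edge 3 of 14 (Blue): { 0, 1/2 | 1 } ⇒ 3/4
edge 4 of 14 (Red): { 0, 1/2 | 3/4, 1 } ⇒ 5/8
edge 5 of 14 (Red): { 0, 1/2 | 5/8, 3/4, 1 } ⇒ 9/16
edge 6 of 14 (Red): { 0, 1/2 | 9/16, 5/8, 3/4, 1 } ⇒ 17/32
edge 7 of 14 (Blue): { 0, 1/2, 17/32 | 9/16, 5/8, 3/4, 1 } ⇒ 35/64
edge 8 of 14 (Red): { 0, 1/2, 17/32 | 35/64, 9/16, 5/8, 3/4, 1 } ⇒ 69/128
edge 9 of 14 (Blue): { 0, 1/2, 17/32, 69/128 | 35/64, 9/16, 5/8, 3/4, 1 } ⇒ 139/256
edge 10 of 14 (Blue): { 0, 1/2, 17/32, 69/128, 139/256 | 35/64, 9/16, 5/8, 3/4, 1 } ⇒ 279/512
edge 11 of 14 (Red): { 0, 1/2, 17/32, 69/128, 139/256 | 279/512, 35/64, 9/16, 5/8, 3/4, 1 } ⇒ 557/1024
edge 12 of 14 (Red): { 0, 1/2, 17/32, 69/128, 139/256 | 557/1024, 279/512, 35/64, 9/16, 5/8, 3/4, 1 } ⇒ 1113/2048
edge 13 of 14 (Red): { 0, 1/2, 17/32, 69/128, 139/256 | 1113/2048, 557/1024, 279/512, 35/64, 9/16, 5/8, 3/4, 1 } ⇒ 2225/4096
edge 14 of 14 (Blue): { 0, 1/2, 17/32, 69/128, 139/256, 2225/4096 | 1113/2048, 557/1024, 279/512, 35/64, 9/16, 5/8, 3/4, 1 } ⇒ 4451/8192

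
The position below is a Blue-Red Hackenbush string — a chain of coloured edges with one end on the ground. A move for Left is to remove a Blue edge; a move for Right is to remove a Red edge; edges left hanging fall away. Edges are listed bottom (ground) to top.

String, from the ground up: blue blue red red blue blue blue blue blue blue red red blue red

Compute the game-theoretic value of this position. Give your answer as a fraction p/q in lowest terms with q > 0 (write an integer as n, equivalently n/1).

edge 1 of 14 (blue): { 0 | (no moves) } ⇒ 1
edge 2 of 14 (blue): { 0, 1 | (no moves) } ⇒ 2
edge 3 of 14 (red): { 0, 1 | 2 } ⇒ 3/2
edge 4 of 14 (red): { 0, 1 | 3/2, 2 } ⇒ 5/4
edge 5 of 14 (blue): { 0, 1, 5/4 | 3/2, 2 } ⇒ 11/8
edge 6 of 14 (blue): { 0, 1, 5/4, 11/8 | 3/2, 2 } ⇒ 23/16
edge 7 of 14 (blue): { 0, 1, 5/4, 11/8, 23/16 | 3/2, 2 } ⇒ 47/32
edge 8 of 14 (blue): { 0, 1, 5/4, 11/8, 23/16, 47/32 | 3/2, 2 } ⇒ 95/64
edge 9 of 14 (blue): { 0, 1, 5/4, 11/8, 23/16, 47/32, 95/64 | 3/2, 2 } ⇒ 191/128
edge 10 of 14 (blue): { 0, 1, 5/4, 11/8, 23/16, 47/32, 95/64, 191/128 | 3/2, 2 } ⇒ 383/256
edge 11 of 14 (red): { 0, 1, 5/4, 11/8, 23/16, 47/32, 95/64, 191/128 | 383/256, 3/2, 2 } ⇒ 765/512
edge 12 of 14 (red): { 0, 1, 5/4, 11/8, 23/16, 47/32, 95/64, 191/128 | 765/512, 383/256, 3/2, 2 } ⇒ 1529/1024
edge 13 of 14 (blue): { 0, 1, 5/4, 11/8, 23/16, 47/32, 95/64, 191/128, 1529/1024 | 765/512, 383/256, 3/2, 2 } ⇒ 3059/2048
edge 14 of 14 (red): { 0, 1, 5/4, 11/8, 23/16, 47/32, 95/64, 191/128, 1529/1024 | 3059/2048, 765/512, 383/256, 3/2, 2 } ⇒ 6117/4096

6117/4096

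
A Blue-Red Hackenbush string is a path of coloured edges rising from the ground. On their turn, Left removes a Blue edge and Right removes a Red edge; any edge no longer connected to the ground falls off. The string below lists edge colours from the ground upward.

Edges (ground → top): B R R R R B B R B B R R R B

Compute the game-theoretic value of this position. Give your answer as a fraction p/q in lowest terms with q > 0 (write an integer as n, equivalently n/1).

867/8192

B: Left { 0 }, Right { · } gives simplest 1
BR: Left { 0 }, Right { 1 } gives simplest 1/2
BRR: Left { 0 }, Right { 1/2, 1 } gives simplest 1/4
BRRR: Left { 0 }, Right { 1/4, 1/2, 1 } gives simplest 1/8
BRRRR: Left { 0 }, Right { 1/8, 1/4, 1/2, 1 } gives simplest 1/16
BRRRRB: Left { 0, 1/16 }, Right { 1/8, 1/4, 1/2, 1 } gives simplest 3/32
BRRRRBB: Left { 0, 1/16, 3/32 }, Right { 1/8, 1/4, 1/2, 1 } gives simplest 7/64
BRRRRBBR: Left { 0, 1/16, 3/32 }, Right { 7/64, 1/8, 1/4, 1/2, 1 } gives simplest 13/128
BRRRRBBRB: Left { 0, 1/16, 3/32, 13/128 }, Right { 7/64, 1/8, 1/4, 1/2, 1 } gives simplest 27/256
BRRRRBBRBB: Left { 0, 1/16, 3/32, 13/128, 27/256 }, Right { 7/64, 1/8, 1/4, 1/2, 1 } gives simplest 55/512
BRRRRBBRBBR: Left { 0, 1/16, 3/32, 13/128, 27/256 }, Right { 55/512, 7/64, 1/8, 1/4, 1/2, 1 } gives simplest 109/1024
BRRRRBBRBBRR: Left { 0, 1/16, 3/32, 13/128, 27/256 }, Right { 109/1024, 55/512, 7/64, 1/8, 1/4, 1/2, 1 } gives simplest 217/2048
BRRRRBBRBBRRR: Left { 0, 1/16, 3/32, 13/128, 27/256 }, Right { 217/2048, 109/1024, 55/512, 7/64, 1/8, 1/4, 1/2, 1 } gives simplest 433/4096
BRRRRBBRBBRRRB: Left { 0, 1/16, 3/32, 13/128, 27/256, 433/4096 }, Right { 217/2048, 109/1024, 55/512, 7/64, 1/8, 1/4, 1/2, 1 } gives simplest 867/8192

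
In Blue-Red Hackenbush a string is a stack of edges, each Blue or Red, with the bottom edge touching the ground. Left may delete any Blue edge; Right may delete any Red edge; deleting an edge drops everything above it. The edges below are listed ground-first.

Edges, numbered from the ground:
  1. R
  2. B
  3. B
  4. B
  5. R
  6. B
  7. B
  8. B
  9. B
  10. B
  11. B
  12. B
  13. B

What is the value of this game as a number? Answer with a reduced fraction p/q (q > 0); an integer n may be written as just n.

Prefix values for R B B B R B B B B B B B B via {L|R} + simplicity:
g(R) = { — | 0 } gives -1
g(RB) = { -1 | 0 } gives -1/2
g(RBB) = { -1; -1/2 | 0 } gives -1/4
g(RBBB) = { -1; -1/2; -1/4 | 0 } gives -1/8
g(RBBBR) = { -1; -1/2; -1/4 | -1/8; 0 } gives -3/16
g(RBBBRB) = { -1; -1/2; -1/4; -3/16 | -1/8; 0 } gives -5/32
g(RBBBRBB) = { -1; -1/2; -1/4; -3/16; -5/32 | -1/8; 0 } gives -9/64
g(RBBBRBBB) = { -1; -1/2; -1/4; -3/16; -5/32; -9/64 | -1/8; 0 } gives -17/128
g(RBBBRBBBB) = { -1; -1/2; -1/4; -3/16; -5/32; -9/64; -17/128 | -1/8; 0 } gives -33/256
g(RBBBRBBBBB) = { -1; -1/2; -1/4; -3/16; -5/32; -9/64; -17/128; -33/256 | -1/8; 0 } gives -65/512
g(RBBBRBBBBBB) = { -1; -1/2; -1/4; -3/16; -5/32; -9/64; -17/128; -33/256; -65/512 | -1/8; 0 } gives -129/1024
g(RBBBRBBBBBBB) = { -1; -1/2; -1/4; -3/16; -5/32; -9/64; -17/128; -33/256; -65/512; -129/1024 | -1/8; 0 } gives -257/2048
g(RBBBRBBBBBBBB) = { -1; -1/2; -1/4; -3/16; -5/32; -9/64; -17/128; -33/256; -65/512; -129/1024; -257/2048 | -1/8; 0 } gives -513/4096

-513/4096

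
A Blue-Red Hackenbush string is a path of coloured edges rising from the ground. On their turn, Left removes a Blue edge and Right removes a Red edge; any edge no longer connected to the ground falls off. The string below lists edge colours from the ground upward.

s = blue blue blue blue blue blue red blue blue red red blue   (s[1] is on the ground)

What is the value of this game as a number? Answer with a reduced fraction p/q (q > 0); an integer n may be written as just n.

Build val(s[:k]) for k = 1..12, string s = blue blue blue blue blue blue red blue blue red red blue.
1 of 12 · b · max L 0 · min R +∞ gives 1
2 of 12 · bb · max L 1 · min R +∞ gives 2
3 of 12 · bbb · max L 2 · min R +∞ gives 3
4 of 12 · bbbb · max L 3 · min R +∞ gives 4
5 of 12 · bbbbb · max L 4 · min R +∞ gives 5
6 of 12 · bbbbbb · max L 5 · min R +∞ gives 6
7 of 12 · bbbbbbr · max L 5 · min R 6 gives 11/2
8 of 12 · bbbbbbrb · max L 11/2 · min R 6 gives 23/4
9 of 12 · bbbbbbrbb · max L 23/4 · min R 6 gives 47/8
10 of 12 · bbbbbbrbbr · max L 23/4 · min R 47/8 gives 93/16
11 of 12 · bbbbbbrbbrr · max L 23/4 · min R 93/16 gives 185/32
12 of 12 · bbbbbbrbbrrb · max L 185/32 · min R 93/16 gives 371/64

371/64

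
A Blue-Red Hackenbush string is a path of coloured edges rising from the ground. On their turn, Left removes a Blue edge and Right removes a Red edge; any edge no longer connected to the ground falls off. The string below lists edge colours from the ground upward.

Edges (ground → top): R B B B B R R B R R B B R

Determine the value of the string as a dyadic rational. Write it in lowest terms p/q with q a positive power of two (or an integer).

-435/4096

Prefix values for R B B B B R R B R R B B R via {L|R} + simplicity:
1 of 13 · R · max L −∞ · min R 0 gives -1
2 of 13 · RB · max L -1 · min R 0 gives -1/2
3 of 13 · RBB · max L -1/2 · min R 0 gives -1/4
4 of 13 · RBBB · max L -1/4 · min R 0 gives -1/8
5 of 13 · RBBBB · max L -1/8 · min R 0 gives -1/16
6 of 13 · RBBBBR · max L -1/8 · min R -1/16 gives -3/32
7 of 13 · RBBBBRR · max L -1/8 · min R -3/32 gives -7/64
8 of 13 · RBBBBRRB · max L -7/64 · min R -3/32 gives -13/128
9 of 13 · RBBBBRRBR · max L -7/64 · min R -13/128 gives -27/256
10 of 13 · RBBBBRRBRR · max L -7/64 · min R -27/256 gives -55/512
11 of 13 · RBBBBRRBRRB · max L -55/512 · min R -27/256 gives -109/1024
12 of 13 · RBBBBRRBRRBB · max L -109/1024 · min R -27/256 gives -217/2048
13 of 13 · RBBBBRRBRRBBR · max L -109/1024 · min R -217/2048 gives -435/4096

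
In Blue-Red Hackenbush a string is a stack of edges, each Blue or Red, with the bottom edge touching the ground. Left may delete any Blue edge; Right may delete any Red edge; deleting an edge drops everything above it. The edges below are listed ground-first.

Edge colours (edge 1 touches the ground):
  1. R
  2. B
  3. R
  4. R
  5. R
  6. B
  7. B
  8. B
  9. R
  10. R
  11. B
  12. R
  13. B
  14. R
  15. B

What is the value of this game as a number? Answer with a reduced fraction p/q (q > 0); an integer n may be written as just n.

-14549/16384

Prefix values for R B R R R B B B R R B R B R B via {L|R} + simplicity:
val_1 [R]  L=[∅]  R=[0]  gives -1
val_2 [RB]  L=[-1]  R=[0]  gives -1/2
val_3 [RBR]  L=[-1]  R=[-1/2; 0]  gives -3/4
val_4 [RBRR]  L=[-1]  R=[-3/4; -1/2; 0]  gives -7/8
val_5 [RBRRR]  L=[-1]  R=[-7/8; -3/4; -1/2; 0]  gives -15/16
val_6 [RBRRRB]  L=[-1; -15/16]  R=[-7/8; -3/4; -1/2; 0]  gives -29/32
val_7 [RBRRRBB]  L=[-1; -15/16; -29/32]  R=[-7/8; -3/4; -1/2; 0]  gives -57/64
val_8 [RBRRRBBB]  L=[-1; -15/16; -29/32; -57/64]  R=[-7/8; -3/4; -1/2; 0]  gives -113/128
val_9 [RBRRRBBBR]  L=[-1; -15/16; -29/32; -57/64]  R=[-113/128; -7/8; -3/4; -1/2; 0]  gives -227/256
val_10 [RBRRRBBBRR]  L=[-1; -15/16; -29/32; -57/64]  R=[-227/256; -113/128; -7/8; -3/4; -1/2; 0]  gives -455/512
val_11 [RBRRRBBBRRB]  L=[-1; -15/16; -29/32; -57/64; -455/512]  R=[-227/256; -113/128; -7/8; -3/4; -1/2; 0]  gives -909/1024
val_12 [RBRRRBBBRRBR]  L=[-1; -15/16; -29/32; -57/64; -455/512]  R=[-909/1024; -227/256; -113/128; -7/8; -3/4; -1/2; 0]  gives -1819/2048
val_13 [RBRRRBBBRRBRB]  L=[-1; -15/16; -29/32; -57/64; -455/512; -1819/2048]  R=[-909/1024; -227/256; -113/128; -7/8; -3/4; -1/2; 0]  gives -3637/4096
val_14 [RBRRRBBBRRBRBR]  L=[-1; -15/16; -29/32; -57/64; -455/512; -1819/2048]  R=[-3637/4096; -909/1024; -227/256; -113/128; -7/8; -3/4; -1/2; 0]  gives -7275/8192
val_15 [RBRRRBBBRRBRBRB]  L=[-1; -15/16; -29/32; -57/64; -455/512; -1819/2048; -7275/8192]  R=[-3637/4096; -909/1024; -227/256; -113/128; -7/8; -3/4; -1/2; 0]  gives -14549/16384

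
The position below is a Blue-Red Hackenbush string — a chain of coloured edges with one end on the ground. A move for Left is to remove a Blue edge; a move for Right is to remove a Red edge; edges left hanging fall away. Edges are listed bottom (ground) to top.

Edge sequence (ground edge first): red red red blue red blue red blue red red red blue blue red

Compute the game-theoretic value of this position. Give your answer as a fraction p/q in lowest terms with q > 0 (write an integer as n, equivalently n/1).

edge 1 of 14 (red): { (no moves) | 0 } → -1
edge 2 of 14 (red): { (no moves) | -1, 0 } → -2
edge 3 of 14 (red): { (no moves) | -2, -1, 0 } → -3
edge 4 of 14 (blue): { -3 | -2, -1, 0 } → -5/2
edge 5 of 14 (red): { -3 | -5/2, -2, -1, 0 } → -11/4
edge 6 of 14 (blue): { -3, -11/4 | -5/2, -2, -1, 0 } → -21/8
edge 7 of 14 (red): { -3, -11/4 | -21/8, -5/2, -2, -1, 0 } → -43/16
edge 8 of 14 (blue): { -3, -11/4, -43/16 | -21/8, -5/2, -2, -1, 0 } → -85/32
edge 9 of 14 (red): { -3, -11/4, -43/16 | -85/32, -21/8, -5/2, -2, -1, 0 } → -171/64
edge 10 of 14 (red): { -3, -11/4, -43/16 | -171/64, -85/32, -21/8, -5/2, -2, -1, 0 } → -343/128
edge 11 of 14 (red): { -3, -11/4, -43/16 | -343/128, -171/64, -85/32, -21/8, -5/2, -2, -1, 0 } → -687/256
edge 12 of 14 (blue): { -3, -11/4, -43/16, -687/256 | -343/128, -171/64, -85/32, -21/8, -5/2, -2, -1, 0 } → -1373/512
edge 13 of 14 (blue): { -3, -11/4, -43/16, -687/256, -1373/512 | -343/128, -171/64, -85/32, -21/8, -5/2, -2, -1, 0 } → -2745/1024
edge 14 of 14 (red): { -3, -11/4, -43/16, -687/256, -1373/512 | -2745/1024, -343/128, -171/64, -85/32, -21/8, -5/2, -2, -1, 0 } → -5491/2048

-5491/2048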